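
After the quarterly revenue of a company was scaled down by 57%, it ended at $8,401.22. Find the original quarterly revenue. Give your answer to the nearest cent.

The overall multiplier applied was 0.43.
So the original quarterly revenue was $8,401.22 ÷ 0.43 ≈ $19,537.72.

$19,537.72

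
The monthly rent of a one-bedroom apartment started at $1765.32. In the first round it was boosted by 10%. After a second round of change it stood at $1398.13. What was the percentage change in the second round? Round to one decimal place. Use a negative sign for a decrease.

-28.0%

After the first round: $1765.32 × 1.1 = $1941.852.
Second-round multiplier: $1398.13 ÷ $1941.852 ≈ 0.72.
That is a change of -28.0%.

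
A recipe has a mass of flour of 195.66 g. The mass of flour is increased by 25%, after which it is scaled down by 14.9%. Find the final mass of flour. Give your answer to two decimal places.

208.13 g

Each change multiplies by a factor: 1.25 × 0.851 = 1.06375.
195.66 × 1.06375 = 208.133325 ≈ 208.13.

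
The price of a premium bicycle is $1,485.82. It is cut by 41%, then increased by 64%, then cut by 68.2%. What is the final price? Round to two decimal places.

Each change multiplies by a factor: 0.59 × 1.64 × 0.318 = 0.3076968.
$1,485.82 × 0.3076968 = $457.182059376 ≈ $457.18.

$457.18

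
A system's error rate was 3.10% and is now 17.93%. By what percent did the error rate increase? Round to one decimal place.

The change is 17.93 − 3.10 = 14.83 percentage points.
Relative to the original 3.10%, that is 14.83 ÷ 3.10 ≈ 478.4%.
So the error rate rose by 478.4%.

478.4%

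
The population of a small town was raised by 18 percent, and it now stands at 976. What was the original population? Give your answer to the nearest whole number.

827

The overall multiplier applied was 1.18.
So the original population was 976 ÷ 1.18 ≈ 827.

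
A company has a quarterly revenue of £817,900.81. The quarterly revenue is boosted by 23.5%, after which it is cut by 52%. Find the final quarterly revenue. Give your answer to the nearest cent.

Each change multiplies by a factor: 1.235 × 0.48 = 0.5928.
£817,900.81 × 0.5928 = £484851.600168 ≈ £484,851.60.

£484,851.60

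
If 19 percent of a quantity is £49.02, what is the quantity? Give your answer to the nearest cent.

£49.02 ÷ 0.19 = £258.00.

£258.00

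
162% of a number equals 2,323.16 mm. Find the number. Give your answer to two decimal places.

2,323.16 mm ÷ 1.62 ≈ 1,434.05 mm.

1,434.05 mm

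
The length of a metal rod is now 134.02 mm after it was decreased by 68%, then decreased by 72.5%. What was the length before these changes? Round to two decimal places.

1,522.95 mm

The overall multiplier applied was 0.32 × 0.275 = 0.088.
So the original length was 134.02 ÷ 0.088 ≈ 1,522.95 mm.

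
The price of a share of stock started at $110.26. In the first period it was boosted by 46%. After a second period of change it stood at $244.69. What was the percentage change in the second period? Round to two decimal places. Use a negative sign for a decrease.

After the first period: $110.26 × 1.46 = $160.9796.
Second-period multiplier: $244.69 ÷ $160.9796 ≈ 1.520006.
That is a change of 52.00%.

52.00%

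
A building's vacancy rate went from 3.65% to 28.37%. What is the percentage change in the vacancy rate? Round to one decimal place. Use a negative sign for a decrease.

677.3%

The change is 28.37 − 3.65 = 24.72 percentage points.
Relative to the original 3.65%, that is 24.72 ÷ 3.65 ≈ 677.3%.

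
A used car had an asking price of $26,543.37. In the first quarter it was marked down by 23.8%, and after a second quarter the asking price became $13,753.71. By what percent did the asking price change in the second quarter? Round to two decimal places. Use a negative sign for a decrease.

After the first quarter: $26,543.37 × 0.762 = $20226.04794.
Second-quarter multiplier: $13,753.71 ÷ $20226.04794 ≈ 0.68.
That is a change of -32.00%.

-32.00%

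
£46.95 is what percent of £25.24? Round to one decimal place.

£46.95 ÷ £25.24 ≈ 186.0%.

186.0%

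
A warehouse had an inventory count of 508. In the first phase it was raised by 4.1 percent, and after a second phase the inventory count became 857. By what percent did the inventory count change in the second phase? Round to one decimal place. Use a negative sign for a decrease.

After the first phase: 508 × 1.041 = 528.828.
Second-phase multiplier: 857 ÷ 528.828 ≈ 1.62056.
That is a change of 62.1%.

62.1%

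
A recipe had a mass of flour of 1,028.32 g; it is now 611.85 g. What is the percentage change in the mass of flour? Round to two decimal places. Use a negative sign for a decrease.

-40.50%

Change: 611.85 − 1,028.32 = -416.47.
Relative to the original: -416.47 ÷ 1,028.32 ≈ -40.50%.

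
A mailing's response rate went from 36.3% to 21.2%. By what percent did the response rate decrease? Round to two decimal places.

41.60%

The change is 21.2 − 36.3 = -15.1 percentage points.
Relative to the original 36.3%, that is -15.1 ÷ 36.3 ≈ -41.60%.
So the response rate fell by 41.60%.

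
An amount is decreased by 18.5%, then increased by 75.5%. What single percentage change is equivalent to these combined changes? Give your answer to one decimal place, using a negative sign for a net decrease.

43.0%

An 18.5% decrease multiplies by 0.815.
Then a 75.5% increase: 0.815 × 1.755 = 1.430325.
Overall factor 1.430325, i.e. 43.0%.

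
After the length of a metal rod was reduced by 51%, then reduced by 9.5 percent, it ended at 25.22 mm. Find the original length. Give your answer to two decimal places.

The overall multiplier applied was 0.49 × 0.905 = 0.44345.
So the original length was 25.22 ÷ 0.44345 ≈ 56.87 mm.

56.87 mm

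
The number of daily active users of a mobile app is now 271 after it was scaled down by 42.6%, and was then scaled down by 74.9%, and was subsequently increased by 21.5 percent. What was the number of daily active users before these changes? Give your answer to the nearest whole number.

1,548

The overall multiplier applied was 0.574 × 0.251 × 1.215 = 0.17504991.
So the original number of daily active users was 271 ÷ 0.17504991 ≈ 1,548.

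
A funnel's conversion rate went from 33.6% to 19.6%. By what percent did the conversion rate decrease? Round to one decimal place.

The change is 19.6 − 33.6 = -14.0 percentage points.
Relative to the original 33.6%, that is -14.0 ÷ 33.6 ≈ -41.7%.
So the conversion rate fell by 41.7%.

41.7%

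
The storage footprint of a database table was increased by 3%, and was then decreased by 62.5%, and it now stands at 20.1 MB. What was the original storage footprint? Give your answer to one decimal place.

The overall multiplier applied was 1.03 × 0.375 = 0.38625.
So the original storage footprint was 20.1 ÷ 0.38625 ≈ 52.0 MB.

52.0 MB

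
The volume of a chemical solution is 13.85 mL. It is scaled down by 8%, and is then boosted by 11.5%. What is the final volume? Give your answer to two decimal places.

8% decrease: 13.85 × 0.92 = 12.742.
After the 11.5% increase: 12.742 × 1.115 = 14.20733 ≈ 14.21.

14.21 mL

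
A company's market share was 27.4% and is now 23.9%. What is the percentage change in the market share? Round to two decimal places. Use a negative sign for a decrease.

The change is 23.9 − 27.4 = -3.5 percentage points.
Relative to the original 27.4%, that is -3.5 ÷ 27.4 ≈ -12.77%.

-12.77%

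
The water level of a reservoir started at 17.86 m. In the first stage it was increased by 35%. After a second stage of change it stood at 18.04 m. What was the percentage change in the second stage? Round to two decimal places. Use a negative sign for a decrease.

-25.18%

After the first stage: 17.86 × 1.35 = 24.111.
Second-stage multiplier: 18.04 ÷ 24.111 ≈ 0.748206.
That is a change of -25.18%.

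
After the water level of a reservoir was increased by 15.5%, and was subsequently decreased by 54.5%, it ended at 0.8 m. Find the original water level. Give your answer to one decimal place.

The overall multiplier applied was 1.155 × 0.455 = 0.525525.
So the original water level was 0.8 ÷ 0.525525 ≈ 1.5 m.

1.5 m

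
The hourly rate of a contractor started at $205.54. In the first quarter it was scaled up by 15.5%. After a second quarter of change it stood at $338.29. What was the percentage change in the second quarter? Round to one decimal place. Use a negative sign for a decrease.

After the first quarter: $205.54 × 1.155 = $237.3987.
Second-quarter multiplier: $338.29 ÷ $237.3987 ≈ 1.42499.
That is a change of 42.5%.

42.5%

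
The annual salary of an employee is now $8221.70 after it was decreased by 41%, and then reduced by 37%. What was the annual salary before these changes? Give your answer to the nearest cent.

$22119.18

Undoing the 37% decrease: $8221.70 ÷ 0.63 ≈ $13050.31746.
Undoing the 41% decrease: $13050.31746 ÷ 0.59 ≈ $22119.18.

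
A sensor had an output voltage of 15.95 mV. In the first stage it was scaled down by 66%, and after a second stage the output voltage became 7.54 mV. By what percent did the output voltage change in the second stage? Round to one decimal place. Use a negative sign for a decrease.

39.0%

After the first stage: 15.95 × 0.34 = 5.423.
Second-stage multiplier: 7.54 ÷ 5.423 ≈ 1.39037.
That is a change of 39.0%.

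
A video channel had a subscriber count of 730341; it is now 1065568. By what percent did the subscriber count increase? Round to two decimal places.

45.90%

Change: 1065568 − 730341 = 335227.
Relative to the original: 335227 ÷ 730341 ≈ 45.90%.
So the subscriber count increased by 45.90%.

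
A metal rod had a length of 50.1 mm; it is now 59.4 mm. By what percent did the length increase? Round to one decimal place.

18.6%

Change: 59.4 − 50.1 = 9.3.
Relative to the original: 9.3 ÷ 50.1 ≈ 18.6%.
So the length increased by 18.6%.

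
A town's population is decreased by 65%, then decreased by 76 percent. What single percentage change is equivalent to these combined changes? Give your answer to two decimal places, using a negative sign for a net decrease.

-91.60%

A 65% decrease multiplies by 0.35.
Then a 76% decrease: 0.35 × 0.24 = 0.084.
Overall factor 0.084, i.e. -91.60%.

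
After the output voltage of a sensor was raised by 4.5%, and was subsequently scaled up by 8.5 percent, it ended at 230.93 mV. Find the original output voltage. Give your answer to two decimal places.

203.67 mV

Undoing the 8.5% increase: 230.93 ÷ 1.085 ≈ 212.83871.
Undoing the 4.5% increase: 212.83871 ÷ 1.045 ≈ 203.67 mV.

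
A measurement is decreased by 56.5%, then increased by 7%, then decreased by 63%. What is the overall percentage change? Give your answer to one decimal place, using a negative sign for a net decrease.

A 56.5% decrease multiplies by 0.435.
Then a 7% increase: 0.435 × 1.07 = 0.46545.
Then a 63% decrease: 0.46545 × 0.37 = 0.1722165.
Overall factor 0.1722165, i.e. -82.8%.

-82.8%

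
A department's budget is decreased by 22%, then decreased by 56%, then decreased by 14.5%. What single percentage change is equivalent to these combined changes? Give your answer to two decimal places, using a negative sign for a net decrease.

The combined multiplier is 0.78 × 0.44 × 0.855 = 0.293436.
That corresponds to a decrease of 70.66%.

-70.66%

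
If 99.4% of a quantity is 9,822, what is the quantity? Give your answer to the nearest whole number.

9,881

9,822 ÷ 0.994 ≈ 9,881.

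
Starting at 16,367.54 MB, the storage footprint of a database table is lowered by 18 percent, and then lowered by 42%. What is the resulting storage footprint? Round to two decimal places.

7,784.40 MB

Each change multiplies by a factor: 0.82 × 0.58 = 0.4756.
16,367.54 × 0.4756 = 7784.402024 ≈ 7,784.40.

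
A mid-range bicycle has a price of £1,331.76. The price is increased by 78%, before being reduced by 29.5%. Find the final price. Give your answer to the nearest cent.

Each change multiplies by a factor: 1.78 × 0.705 = 1.2549.
£1,331.76 × 1.2549 = £1671.225624 ≈ £1,671.23.

£1,671.23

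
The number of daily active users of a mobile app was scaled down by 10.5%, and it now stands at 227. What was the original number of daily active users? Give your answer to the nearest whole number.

The overall multiplier applied was 0.895.
So the original number of daily active users was 227 ÷ 0.895 ≈ 254.

254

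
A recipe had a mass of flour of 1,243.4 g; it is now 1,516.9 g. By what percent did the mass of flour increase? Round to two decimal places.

Change: 1,516.9 − 1,243.4 = 273.5.
Relative to the original: 273.5 ÷ 1,243.4 ≈ 22.00%.
So the mass of flour increased by 22.00%.

22.00%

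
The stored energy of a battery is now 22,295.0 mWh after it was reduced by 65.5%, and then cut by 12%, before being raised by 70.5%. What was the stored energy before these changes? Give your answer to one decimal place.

43,070.6 mWh

The overall multiplier applied was 0.345 × 0.88 × 1.705 = 0.517638.
So the original stored energy was 22,295.0 ÷ 0.517638 ≈ 43,070.6 mWh.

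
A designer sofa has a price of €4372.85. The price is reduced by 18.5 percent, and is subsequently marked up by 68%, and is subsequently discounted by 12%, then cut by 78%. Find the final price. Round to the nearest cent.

€1159.14

18.5% decrease: €4372.85 × 0.815 = €3563.87275.
68% increase: €3563.87275 × 1.68 = €5987.30622.
After the 12% decrease: €5987.30622 × 0.88 = €5268.8294736.
Apply the 78% decrease: €5268.8294736 × 0.22 = €1159.142484192 ≈ €1159.14.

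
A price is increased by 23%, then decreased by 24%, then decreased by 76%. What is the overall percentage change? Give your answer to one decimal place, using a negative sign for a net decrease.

-77.6%

A 23% increase multiplies by 1.23.
Then a 24% decrease: 1.23 × 0.76 = 0.9348.
Then a 76% decrease: 0.9348 × 0.24 = 0.224352.
Overall factor 0.224352, i.e. -77.6%.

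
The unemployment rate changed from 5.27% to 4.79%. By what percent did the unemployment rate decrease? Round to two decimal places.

9.11%

The change is 4.79 − 5.27 = -0.48 percentage points.
Relative to the original 5.27%, that is -0.48 ÷ 5.27 ≈ -9.11%.
So the unemployment rate fell by 9.11%.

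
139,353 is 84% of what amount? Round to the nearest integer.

139,353 ÷ 0.84 ≈ 165,896.

165,896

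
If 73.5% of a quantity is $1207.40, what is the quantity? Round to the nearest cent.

$1642.72

$1207.40 ÷ 0.735 ≈ $1642.72.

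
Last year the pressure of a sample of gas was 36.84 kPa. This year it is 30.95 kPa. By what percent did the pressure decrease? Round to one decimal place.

Change: 30.95 − 36.84 = -5.89.
Relative to the original: -5.89 ÷ 36.84 ≈ -16.0%.
So the pressure decreased by 16.0%.

16.0%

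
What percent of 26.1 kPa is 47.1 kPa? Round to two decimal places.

47.1 kPa ÷ 26.1 kPa ≈ 180.46%.

180.46%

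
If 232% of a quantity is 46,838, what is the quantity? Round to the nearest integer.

20,189

46,838 ÷ 2.32 ≈ 20,189.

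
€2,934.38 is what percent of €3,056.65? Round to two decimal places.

96.00%

€2,934.38 ÷ €3,056.65 ≈ 96.00%.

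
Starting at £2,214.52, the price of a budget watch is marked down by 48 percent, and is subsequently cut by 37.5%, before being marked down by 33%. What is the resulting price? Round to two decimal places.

£482.21

After the 48% decrease: £2,214.52 × 0.52 = £1151.5504.
37.5% decrease: £1151.5504 × 0.625 = £719.719.
After the 33% decrease: £719.719 × 0.67 = £482.21173 ≈ £482.21.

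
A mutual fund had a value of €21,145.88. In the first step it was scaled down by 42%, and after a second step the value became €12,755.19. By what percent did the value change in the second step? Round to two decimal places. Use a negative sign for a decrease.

After the first step: €21,145.88 × 0.58 = €12264.6104.
Second-step multiplier: €12,755.19 ÷ €12264.6104 ≈ 1.04.
That is a change of 4.00%.

4.00%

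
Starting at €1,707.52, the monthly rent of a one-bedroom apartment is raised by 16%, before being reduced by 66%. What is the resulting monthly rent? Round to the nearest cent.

Each change multiplies by a factor: 1.16 × 0.34 = 0.3944.
€1,707.52 × 0.3944 = €673.445888 ≈ €673.45.

€673.45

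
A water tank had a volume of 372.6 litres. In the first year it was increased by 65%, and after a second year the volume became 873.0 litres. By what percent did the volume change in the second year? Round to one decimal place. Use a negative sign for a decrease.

After the first year: 372.6 × 1.65 = 614.79.
Second-year multiplier: 873.0 ÷ 614.79 ≈ 1.42.
That is a change of 42.0%.

42.0%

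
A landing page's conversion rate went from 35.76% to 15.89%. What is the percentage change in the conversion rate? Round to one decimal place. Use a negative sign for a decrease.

The change is 15.89 − 35.76 = -19.87 percentage points.
Relative to the original 35.76%, that is -19.87 ÷ 35.76 ≈ -55.6%.

-55.6%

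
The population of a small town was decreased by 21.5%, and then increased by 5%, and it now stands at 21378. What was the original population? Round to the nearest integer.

25936

Undoing the 5% increase: 21378 ÷ 1.05 = 20360.
Undoing the 21.5% decrease: 20360 ÷ 0.785 ≈ 25936.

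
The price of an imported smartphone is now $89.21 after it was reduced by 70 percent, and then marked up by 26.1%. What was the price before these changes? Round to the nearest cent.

$235.82

Undoing the 26.1% increase: $89.21 ÷ 1.261 ≈ $70.74544.
Undoing the 70% decrease: $70.74544 ÷ 0.3 ≈ $235.82.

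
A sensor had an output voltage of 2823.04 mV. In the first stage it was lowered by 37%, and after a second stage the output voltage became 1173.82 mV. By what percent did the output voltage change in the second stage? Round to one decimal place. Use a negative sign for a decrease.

-34.0%

After the first stage: 2823.04 × 0.63 = 1778.5152.
Second-stage multiplier: 1173.82 ÷ 1778.5152 ≈ 0.66.
That is a change of -34.0%.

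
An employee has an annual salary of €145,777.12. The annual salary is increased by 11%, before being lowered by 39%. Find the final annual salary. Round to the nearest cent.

€98,705.69

Each change multiplies by a factor: 1.11 × 0.61 = 0.6771.
€145,777.12 × 0.6771 = €98705.687952 ≈ €98,705.69.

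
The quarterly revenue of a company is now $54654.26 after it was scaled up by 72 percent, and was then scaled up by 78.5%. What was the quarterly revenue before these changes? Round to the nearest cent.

$17801.53

Undoing the 78.5% increase: $54654.26 ÷ 1.785 ≈ $30618.633053.
Undoing the 72% increase: $30618.633053 ÷ 1.72 ≈ $17801.53.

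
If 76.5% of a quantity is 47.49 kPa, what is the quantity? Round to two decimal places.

62.08 kPa

47.49 kPa ÷ 0.765 ≈ 62.08 kPa.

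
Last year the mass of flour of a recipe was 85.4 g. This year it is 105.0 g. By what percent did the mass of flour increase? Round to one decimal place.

Change: 105.0 − 85.4 = 19.6.
Relative to the original: 19.6 ÷ 85.4 ≈ 23.0%.
So the mass of flour increased by 23.0%.

23.0%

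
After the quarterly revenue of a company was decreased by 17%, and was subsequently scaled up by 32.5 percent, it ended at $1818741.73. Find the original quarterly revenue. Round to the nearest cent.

Undoing the 32.5% increase: $1818741.73 ÷ 1.325 ≈ $1372635.267925.
Undoing the 17% decrease: $1372635.267925 ÷ 0.83 ≈ $1653777.43.

$1653777.43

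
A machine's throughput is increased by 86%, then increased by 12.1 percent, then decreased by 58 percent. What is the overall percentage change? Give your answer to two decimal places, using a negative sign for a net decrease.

-12.43%

An 86% increase multiplies by 1.86.
Then a 12.1% increase: 1.86 × 1.121 = 2.08506.
Then a 58% decrease: 2.08506 × 0.42 = 0.8757252.
Overall factor 0.8757252, i.e. -12.43%.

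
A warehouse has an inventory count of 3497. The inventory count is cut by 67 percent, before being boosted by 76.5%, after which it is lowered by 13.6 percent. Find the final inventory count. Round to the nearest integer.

Apply the 67% decrease: 3497 × 0.33 = 1154.01.
After the 76.5% increase: 1154.01 × 1.765 = 2036.82765.
Apply the 13.6% decrease: 2036.82765 × 0.864 = 1759.8190896 ≈ 1760.

1760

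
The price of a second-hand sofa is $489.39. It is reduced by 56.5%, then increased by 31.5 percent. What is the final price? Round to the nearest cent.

$279.94

56.5% decrease: $489.39 × 0.435 = $212.88465.
After the 31.5% increase: $212.88465 × 1.315 = $279.94331475 ≈ $279.94.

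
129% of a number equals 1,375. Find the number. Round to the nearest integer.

1,375 ÷ 1.29 ≈ 1,066.

1,066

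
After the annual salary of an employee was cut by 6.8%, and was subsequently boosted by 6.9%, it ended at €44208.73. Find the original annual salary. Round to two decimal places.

€44372.55

Undoing the 6.9% increase: €44208.73 ÷ 1.069 ≈ €41355.219832.
Undoing the 6.8% decrease: €41355.219832 ÷ 0.932 ≈ €44372.55.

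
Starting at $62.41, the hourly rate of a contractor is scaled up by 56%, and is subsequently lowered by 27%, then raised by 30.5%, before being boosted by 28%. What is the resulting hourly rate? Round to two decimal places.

$118.72

After the 56% increase: $62.41 × 1.56 = $97.3596.
After the 27% decrease: $97.3596 × 0.73 = $71.072508.
Apply the 30.5% increase: $71.072508 × 1.305 = $92.74962294.
After the 28% increase: $92.74962294 × 1.28 = $118.7195173632 ≈ $118.72.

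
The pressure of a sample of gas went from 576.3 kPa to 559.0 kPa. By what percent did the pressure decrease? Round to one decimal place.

Change: 559.0 − 576.3 = -17.3.
Relative to the original: -17.3 ÷ 576.3 ≈ -3.0%.
So the pressure decreased by 3.0%.

3.0%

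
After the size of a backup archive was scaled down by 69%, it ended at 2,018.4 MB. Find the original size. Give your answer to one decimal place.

6,511.0 MB

The overall multiplier applied was 0.31.
So the original size was 2,018.4 ÷ 0.31 ≈ 6,511.0 MB.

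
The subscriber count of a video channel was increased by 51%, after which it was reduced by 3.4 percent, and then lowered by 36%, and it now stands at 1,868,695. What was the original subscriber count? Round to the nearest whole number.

The overall multiplier applied was 1.51 × 0.966 × 0.64 = 0.9335424.
So the original subscriber count was 1,868,695 ÷ 0.9335424 ≈ 2,001,725.

2,001,725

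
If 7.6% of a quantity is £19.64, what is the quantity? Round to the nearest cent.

£19.64 ÷ 0.076 ≈ £258.42.

£258.42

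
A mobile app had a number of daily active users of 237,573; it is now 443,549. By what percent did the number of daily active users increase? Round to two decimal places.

86.70%

Change: 443,549 − 237,573 = 205,976.
Relative to the original: 205,976 ÷ 237,573 ≈ 86.70%.
So the number of daily active users increased by 86.70%.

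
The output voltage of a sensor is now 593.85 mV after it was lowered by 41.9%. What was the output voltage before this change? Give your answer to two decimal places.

The overall multiplier applied was 0.581.
So the original output voltage was 593.85 ÷ 0.581 ≈ 1022.12 mV.

1022.12 mV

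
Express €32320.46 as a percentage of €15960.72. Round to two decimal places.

€32320.46 ÷ €15960.72 ≈ 202.50%.

202.50%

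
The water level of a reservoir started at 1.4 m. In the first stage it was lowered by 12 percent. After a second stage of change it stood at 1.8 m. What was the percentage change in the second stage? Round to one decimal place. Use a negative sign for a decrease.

46.1%

After the first stage: 1.4 × 0.88 = 1.232.
Second-stage multiplier: 1.8 ÷ 1.232 ≈ 1.46104.
That is a change of 46.1%.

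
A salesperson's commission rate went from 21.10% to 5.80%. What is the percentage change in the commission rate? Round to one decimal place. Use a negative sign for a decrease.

The change is 5.80 − 21.10 = -15.30 percentage points.
Relative to the original 21.10%, that is -15.30 ÷ 21.10 ≈ -72.5%.

-72.5%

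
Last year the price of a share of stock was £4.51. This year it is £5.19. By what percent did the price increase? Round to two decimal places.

15.08%

Change: £5.19 − £4.51 = £0.68.
Relative to the original: £0.68 ÷ £4.51 ≈ 15.08%.
So the price increased by 15.08%.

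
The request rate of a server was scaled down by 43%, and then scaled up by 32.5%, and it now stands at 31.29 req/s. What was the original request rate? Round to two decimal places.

Undoing the 32.5% increase: 31.29 ÷ 1.325 ≈ 23.615094.
Undoing the 43% decrease: 23.615094 ÷ 0.57 ≈ 41.43 req/s.

41.43 req/s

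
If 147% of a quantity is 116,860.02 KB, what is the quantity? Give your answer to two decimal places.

116,860.02 KB ÷ 1.47 ≈ 79,496.61 KB.

79,496.61 KB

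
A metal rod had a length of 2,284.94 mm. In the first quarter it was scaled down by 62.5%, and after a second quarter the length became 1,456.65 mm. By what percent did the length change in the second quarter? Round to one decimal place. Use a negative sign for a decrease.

70.0%

After the first quarter: 2,284.94 × 0.375 = 856.8525.
Second-quarter multiplier: 1,456.65 ÷ 856.8525 ≈ 1.7.
That is a change of 70.0%.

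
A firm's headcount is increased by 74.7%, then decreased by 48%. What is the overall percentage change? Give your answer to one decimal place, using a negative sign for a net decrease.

-9.2%

The combined multiplier is 1.747 × 0.52 = 0.90844.
That corresponds to a decrease of 9.2%.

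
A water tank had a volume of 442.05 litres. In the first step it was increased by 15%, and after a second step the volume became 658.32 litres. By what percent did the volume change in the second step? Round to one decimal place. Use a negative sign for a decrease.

After the first step: 442.05 × 1.15 = 508.3575.
Second-step multiplier: 658.32 ÷ 508.3575 ≈ 1.29499.
That is a change of 29.5%.

29.5%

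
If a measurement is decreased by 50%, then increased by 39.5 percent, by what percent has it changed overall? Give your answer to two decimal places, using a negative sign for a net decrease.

The combined multiplier is 0.5 × 1.395 = 0.6975.
That corresponds to a decrease of 30.25%.

-30.25%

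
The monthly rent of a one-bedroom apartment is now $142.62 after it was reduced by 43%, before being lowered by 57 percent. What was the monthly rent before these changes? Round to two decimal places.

Undoing the 57% decrease: $142.62 ÷ 0.43 ≈ $331.674419.
Undoing the 43% decrease: $331.674419 ÷ 0.57 ≈ $581.88.

$581.88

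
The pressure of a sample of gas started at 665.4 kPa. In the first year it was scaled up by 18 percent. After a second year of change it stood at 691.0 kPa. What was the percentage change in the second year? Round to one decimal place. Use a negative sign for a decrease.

After the first year: 665.4 × 1.18 = 785.172.
Second-year multiplier: 691.0 ÷ 785.172 ≈ 0.88006.
That is a change of -12.0%.

-12.0%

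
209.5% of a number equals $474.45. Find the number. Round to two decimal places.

$474.45 ÷ 2.095 ≈ $226.47.

$226.47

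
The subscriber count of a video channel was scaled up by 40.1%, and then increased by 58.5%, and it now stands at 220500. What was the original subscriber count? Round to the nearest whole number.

The overall multiplier applied was 1.401 × 1.585 = 2.220585.
So the original subscriber count was 220500 ÷ 2.220585 ≈ 99298.

99298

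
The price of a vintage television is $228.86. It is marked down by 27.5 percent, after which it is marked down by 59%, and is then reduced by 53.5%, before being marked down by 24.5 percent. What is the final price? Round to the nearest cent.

$23.88

27.5% decrease: $228.86 × 0.725 = $165.9235.
After the 59% decrease: $165.9235 × 0.41 = $68.028635.
After the 53.5% decrease: $68.028635 × 0.465 = $31.633315275.
Apply the 24.5% decrease: $31.633315275 × 0.755 = $23.883153032625 ≈ $23.88.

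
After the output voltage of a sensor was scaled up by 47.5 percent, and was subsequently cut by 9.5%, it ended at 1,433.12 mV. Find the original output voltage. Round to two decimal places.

1,073.60 mV

The overall multiplier applied was 1.475 × 0.905 = 1.334875.
So the original output voltage was 1,433.12 ÷ 1.334875 ≈ 1,073.60 mV.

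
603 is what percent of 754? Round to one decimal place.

80.0%

603 ÷ 754 ≈ 80.0%.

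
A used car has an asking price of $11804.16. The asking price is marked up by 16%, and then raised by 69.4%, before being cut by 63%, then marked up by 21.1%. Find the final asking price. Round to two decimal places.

$10393.27

Each change multiplies by a factor: 1.16 × 1.694 × 0.37 × 1.211 = 0.8804754728.
$11804.16 × 0.8804754728 = $10393.273357006848 ≈ $10393.27.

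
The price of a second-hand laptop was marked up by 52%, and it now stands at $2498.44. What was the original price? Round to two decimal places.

The overall multiplier applied was 1.52.
So the original price was $2498.44 ÷ 1.52 ≈ $1643.71.

$1643.71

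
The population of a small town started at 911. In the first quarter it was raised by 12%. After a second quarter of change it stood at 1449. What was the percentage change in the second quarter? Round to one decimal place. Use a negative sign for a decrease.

After the first quarter: 911 × 1.12 = 1020.32.
Second-quarter multiplier: 1449 ÷ 1020.32 ≈ 1.42014.
That is a change of 42.0%.

42.0%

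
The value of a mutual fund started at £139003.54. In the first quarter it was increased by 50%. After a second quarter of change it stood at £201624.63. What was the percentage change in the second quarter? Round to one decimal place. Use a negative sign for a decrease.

After the first quarter: £139003.54 × 1.5 = £208505.31.
Second-quarter multiplier: £201624.63 ÷ £208505.31 ≈ 0.967.
That is a change of -3.3%.

-3.3%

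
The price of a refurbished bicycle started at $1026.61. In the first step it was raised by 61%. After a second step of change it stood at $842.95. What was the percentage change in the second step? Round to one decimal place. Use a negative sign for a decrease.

After the first step: $1026.61 × 1.61 = $1652.8421.
Second-step multiplier: $842.95 ÷ $1652.8421 ≈ 0.51.
That is a change of -49.0%.

-49.0%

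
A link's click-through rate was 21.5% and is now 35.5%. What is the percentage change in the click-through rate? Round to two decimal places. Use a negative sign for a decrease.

65.12%

The change is 35.5 − 21.5 = 14.0 percentage points.
Relative to the original 21.5%, that is 14.0 ÷ 21.5 ≈ 65.12%.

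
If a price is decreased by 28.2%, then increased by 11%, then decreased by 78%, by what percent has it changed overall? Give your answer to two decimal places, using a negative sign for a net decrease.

-82.47%

The combined multiplier is 0.718 × 1.11 × 0.22 = 0.1753356.
That corresponds to a decrease of 82.47%.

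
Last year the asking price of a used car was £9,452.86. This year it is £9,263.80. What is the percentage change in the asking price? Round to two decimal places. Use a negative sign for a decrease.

-2.00%

Change: £9,263.80 − £9,452.86 = -£189.06.
Relative to the original: -£189.06 ÷ £9,452.86 ≈ -2.00%.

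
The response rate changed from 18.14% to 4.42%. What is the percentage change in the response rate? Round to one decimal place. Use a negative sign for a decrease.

-75.6%

The change is 4.42 − 18.14 = -13.72 percentage points.
Relative to the original 18.14%, that is -13.72 ÷ 18.14 ≈ -75.6%.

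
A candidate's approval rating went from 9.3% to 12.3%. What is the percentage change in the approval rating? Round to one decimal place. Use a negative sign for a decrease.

32.3%

The change is 12.3 − 9.3 = 3.0 percentage points.
Relative to the original 9.3%, that is 3.0 ÷ 9.3 ≈ 32.3%.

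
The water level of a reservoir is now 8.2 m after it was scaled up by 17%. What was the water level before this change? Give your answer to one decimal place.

The overall multiplier applied was 1.17.
So the original water level was 8.2 ÷ 1.17 ≈ 7.0 m.

7.0 m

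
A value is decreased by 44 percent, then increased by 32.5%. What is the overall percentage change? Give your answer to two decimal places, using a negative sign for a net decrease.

-25.80%

A 44% decrease multiplies by 0.56.
Then a 32.5% increase: 0.56 × 1.325 = 0.742.
Overall factor 0.742, i.e. -25.80%.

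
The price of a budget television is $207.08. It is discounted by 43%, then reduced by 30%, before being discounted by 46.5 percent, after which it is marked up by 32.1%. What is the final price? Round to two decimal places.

Each change multiplies by a factor: 0.57 × 0.7 × 0.535 × 1.321 = 0.281987265.
$207.08 × 0.281987265 = $58.3939228362 ≈ $58.39.

$58.39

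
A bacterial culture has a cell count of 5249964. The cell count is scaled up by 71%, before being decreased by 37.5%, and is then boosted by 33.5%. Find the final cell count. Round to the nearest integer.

7490550

After the 71% increase: 5249964 × 1.71 = 8977438.44.
37.5% decrease: 8977438.44 × 0.625 = 5610899.025.
Apply the 33.5% increase: 5610899.025 × 1.335 = 7490550.198375 ≈ 7490550.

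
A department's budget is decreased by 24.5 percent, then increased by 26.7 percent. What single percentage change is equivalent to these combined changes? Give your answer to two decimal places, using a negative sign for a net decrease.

-4.34%

The combined multiplier is 0.755 × 1.267 = 0.956585.
That corresponds to a decrease of 4.34%.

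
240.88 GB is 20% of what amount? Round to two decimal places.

240.88 GB ÷ 0.2 = 1,204.40 GB.

1,204.40 GB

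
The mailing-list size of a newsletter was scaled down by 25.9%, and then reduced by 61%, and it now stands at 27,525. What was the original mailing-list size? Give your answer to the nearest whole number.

95,246

The overall multiplier applied was 0.741 × 0.39 = 0.28899.
So the original mailing-list size was 27,525 ÷ 0.28899 ≈ 95,246.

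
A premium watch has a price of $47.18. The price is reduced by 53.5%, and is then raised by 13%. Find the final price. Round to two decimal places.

Apply the 53.5% decrease: $47.18 × 0.465 = $21.9387.
Apply the 13% increase: $21.9387 × 1.13 = $24.790731 ≈ $24.79.

$24.79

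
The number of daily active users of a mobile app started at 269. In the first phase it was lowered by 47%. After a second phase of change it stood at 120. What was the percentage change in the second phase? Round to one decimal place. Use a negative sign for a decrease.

After the first phase: 269 × 0.53 = 142.57.
Second-phase multiplier: 120 ÷ 142.57 ≈ 0.84169.
That is a change of -15.8%.

-15.8%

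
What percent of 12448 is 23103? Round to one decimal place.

23103 ÷ 12448 ≈ 185.6%.

185.6%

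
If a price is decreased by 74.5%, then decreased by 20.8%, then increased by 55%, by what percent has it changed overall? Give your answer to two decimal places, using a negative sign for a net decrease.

The combined multiplier is 0.255 × 0.792 × 1.55 = 0.313038.
That corresponds to a decrease of 68.70%.

-68.70%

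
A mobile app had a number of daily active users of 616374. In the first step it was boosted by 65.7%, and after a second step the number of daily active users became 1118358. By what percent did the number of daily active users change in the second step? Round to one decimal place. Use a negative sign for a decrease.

After the first step: 616374 × 1.657 = 1021331.718.
Second-step multiplier: 1118358 ÷ 1021331.718 ≈ 1.095.
That is a change of 9.5%.

9.5%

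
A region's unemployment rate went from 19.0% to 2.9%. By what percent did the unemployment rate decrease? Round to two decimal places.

84.74%

The change is 2.9 − 19.0 = -16.1 percentage points.
Relative to the original 19.0%, that is -16.1 ÷ 19.0 ≈ -84.74%.
So the unemployment rate fell by 84.74%.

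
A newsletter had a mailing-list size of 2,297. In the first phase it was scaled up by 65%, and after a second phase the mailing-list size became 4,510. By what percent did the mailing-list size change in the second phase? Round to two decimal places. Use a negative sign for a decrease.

19.00%

After the first phase: 2,297 × 1.65 = 3790.05.
Second-phase multiplier: 4,510 ÷ 3790.05 ≈ 1.189958.
That is a change of 19.00%.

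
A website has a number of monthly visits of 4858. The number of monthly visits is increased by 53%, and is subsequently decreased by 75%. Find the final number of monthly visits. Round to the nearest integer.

1858

Each change multiplies by a factor: 1.53 × 0.25 = 0.3825.
4858 × 0.3825 = 1858.185 ≈ 1858.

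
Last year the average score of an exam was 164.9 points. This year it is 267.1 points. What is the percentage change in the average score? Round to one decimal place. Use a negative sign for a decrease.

62.0%

Change: 267.1 − 164.9 = 102.2.
Relative to the original: 102.2 ÷ 164.9 ≈ 62.0%.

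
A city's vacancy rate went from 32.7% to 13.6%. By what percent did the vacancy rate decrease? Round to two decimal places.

The change is 13.6 − 32.7 = -19.1 percentage points.
Relative to the original 32.7%, that is -19.1 ÷ 32.7 ≈ -58.41%.
So the vacancy rate fell by 58.41%.

58.41%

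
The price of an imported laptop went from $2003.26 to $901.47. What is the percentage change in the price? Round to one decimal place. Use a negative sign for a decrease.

Change: $901.47 − $2003.26 = -$1101.79.
Relative to the original: -$1101.79 ÷ $2003.26 ≈ -55.0%.

-55.0%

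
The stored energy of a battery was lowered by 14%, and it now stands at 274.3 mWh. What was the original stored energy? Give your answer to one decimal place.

319.0 mWh

The overall multiplier applied was 0.86.
So the original stored energy was 274.3 ÷ 0.86 ≈ 319.0 mWh.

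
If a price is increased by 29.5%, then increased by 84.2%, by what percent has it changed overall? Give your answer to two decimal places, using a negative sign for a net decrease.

A 29.5% increase multiplies by 1.295.
Then an 84.2% increase: 1.295 × 1.842 = 2.38539.
Overall factor 2.38539, i.e. 138.54%.

138.54%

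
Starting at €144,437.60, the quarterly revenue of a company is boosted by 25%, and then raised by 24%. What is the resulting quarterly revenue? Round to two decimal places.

€223,878.28

Each change multiplies by a factor: 1.25 × 1.24 = 1.55.
€144,437.60 × 1.55 = €223878.28.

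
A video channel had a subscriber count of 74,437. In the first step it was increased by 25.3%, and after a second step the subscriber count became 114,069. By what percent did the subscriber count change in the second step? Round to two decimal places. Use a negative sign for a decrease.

22.30%

After the first step: 74,437 × 1.253 = 93269.561.
Second-step multiplier: 114,069 ÷ 93269.561 ≈ 1.223004.
That is a change of 22.30%.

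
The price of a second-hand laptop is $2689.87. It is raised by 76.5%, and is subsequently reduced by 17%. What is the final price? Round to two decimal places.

$3940.53

Each change multiplies by a factor: 1.765 × 0.83 = 1.46495.
$2689.87 × 1.46495 = $3940.5250565 ≈ $3940.53.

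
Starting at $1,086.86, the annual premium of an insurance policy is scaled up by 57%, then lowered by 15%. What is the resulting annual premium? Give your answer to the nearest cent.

$1,450.41

Each change multiplies by a factor: 1.57 × 0.85 = 1.3345.
$1,086.86 × 1.3345 = $1450.41467 ≈ $1,450.41.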